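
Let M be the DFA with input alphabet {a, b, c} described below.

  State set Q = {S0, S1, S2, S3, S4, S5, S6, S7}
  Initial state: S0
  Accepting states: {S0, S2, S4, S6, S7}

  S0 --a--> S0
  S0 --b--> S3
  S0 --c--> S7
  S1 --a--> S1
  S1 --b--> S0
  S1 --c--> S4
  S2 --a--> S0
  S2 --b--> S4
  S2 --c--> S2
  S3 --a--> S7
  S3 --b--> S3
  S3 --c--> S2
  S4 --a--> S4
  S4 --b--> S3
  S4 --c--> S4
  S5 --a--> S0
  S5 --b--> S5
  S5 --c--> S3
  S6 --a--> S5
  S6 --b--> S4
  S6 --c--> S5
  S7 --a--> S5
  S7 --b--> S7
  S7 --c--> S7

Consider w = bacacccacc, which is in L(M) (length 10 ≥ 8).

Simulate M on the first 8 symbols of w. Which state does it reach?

Run of M on the first 8 characters of w = b a c a c c c a:
  step 0: S0  (start)
  step 1: S3  (read b: S0→S3)
  step 2: S7  (read a: S3→S7)
  step 3: S7  (read c: S7→S7)
  step 4: S5  (read a: S7→S5)
  step 5: S3  (read c: S5→S3)
  step 6: S2  (read c: S3→S2)
  step 7: S2  (read c: S2→S2)
  step 8: S0  (read a: S2→S0)

After reading 8 characters, M is in state S0.

S0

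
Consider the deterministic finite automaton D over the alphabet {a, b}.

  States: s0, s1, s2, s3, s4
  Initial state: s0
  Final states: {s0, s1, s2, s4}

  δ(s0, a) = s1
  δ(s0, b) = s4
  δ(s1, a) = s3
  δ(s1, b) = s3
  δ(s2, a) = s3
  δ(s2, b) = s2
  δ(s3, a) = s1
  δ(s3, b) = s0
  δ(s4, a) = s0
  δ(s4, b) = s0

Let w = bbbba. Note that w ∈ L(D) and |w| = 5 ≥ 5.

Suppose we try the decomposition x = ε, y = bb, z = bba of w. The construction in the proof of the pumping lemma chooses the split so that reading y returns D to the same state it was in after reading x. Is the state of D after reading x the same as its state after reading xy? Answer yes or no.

yes

State sequence: s0 -b-> s4 -b-> s0

After x (step 0): s0. After xy (step 2): s0.
They match, so y = bb drives D around a cycle from s0 back to itself; pumping y any number of times keeps D in s0 before reading z, and xyⁱz ∈ L(D) for every i ≥ 0.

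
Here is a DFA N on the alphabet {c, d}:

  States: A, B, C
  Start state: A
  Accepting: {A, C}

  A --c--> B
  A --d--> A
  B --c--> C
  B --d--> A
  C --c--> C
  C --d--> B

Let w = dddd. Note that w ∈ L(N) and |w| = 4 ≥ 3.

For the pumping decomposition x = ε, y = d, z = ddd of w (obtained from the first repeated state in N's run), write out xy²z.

xy^2z = ε·d·d·ddd = ddddd.
Reading y = d takes N from A back to A, so after x·y·y the machine is still in A, and z then leads to the accepting state A. Hence ddddd ∈ L(N).

ddddd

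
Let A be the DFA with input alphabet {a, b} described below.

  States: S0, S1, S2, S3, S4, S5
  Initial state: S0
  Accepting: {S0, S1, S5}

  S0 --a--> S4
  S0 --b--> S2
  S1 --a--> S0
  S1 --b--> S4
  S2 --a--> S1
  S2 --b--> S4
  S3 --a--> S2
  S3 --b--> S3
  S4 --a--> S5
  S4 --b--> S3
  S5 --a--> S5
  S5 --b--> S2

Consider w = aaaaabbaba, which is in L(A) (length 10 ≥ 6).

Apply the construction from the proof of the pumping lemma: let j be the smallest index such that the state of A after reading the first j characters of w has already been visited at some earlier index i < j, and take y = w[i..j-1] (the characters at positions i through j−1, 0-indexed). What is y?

a

Run of A on w = a a a a a b b a b a:
  step 0: S0  (start)
  step 1: S4  (read a: S0→S4)
  step 2: S5  (read a: S4→S5)
  step 3: S5  (read a: S5→S5)   ← first repeat (S5 seen earlier)
  step 4: S5  (read a: S5→S5)
  step 5: S5  (read a: S5→S5)
  step 6: S2  (read b: S5→S2)
  step 7: S4  (read b: S2→S4)
  step 8: S5  (read a: S4→S5)
  step 9: S2  (read b: S5→S2)
  step 10: S1  (read a: S2→S1)

So i = 2, j = 3, giving x = w[0:2] = aa, y = w[2:3] = a, z = w[3:10] = aabbaba.
Check: |xy| = 3 ≤ 6 and |y| = 1 ≥ 1. Reading y takes A from S5 back to S5, so every xyⁱz is accepted.
The DFA has 6 states, so the proof of the pumping lemma guarantees a repeated state among the first 6+1 visited; the segment between the two visits is the pumpable y.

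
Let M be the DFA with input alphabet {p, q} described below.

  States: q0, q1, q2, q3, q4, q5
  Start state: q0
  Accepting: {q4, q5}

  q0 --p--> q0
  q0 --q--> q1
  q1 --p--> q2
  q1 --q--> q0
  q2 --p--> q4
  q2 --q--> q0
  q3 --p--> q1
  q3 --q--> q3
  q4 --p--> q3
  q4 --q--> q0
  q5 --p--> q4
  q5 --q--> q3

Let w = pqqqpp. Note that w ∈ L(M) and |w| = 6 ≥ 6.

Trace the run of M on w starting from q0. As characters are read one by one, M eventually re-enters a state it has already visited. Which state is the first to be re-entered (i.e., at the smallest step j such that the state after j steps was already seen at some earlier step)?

q0

Run of M on w = p q q q p p:
  step 0: q0  (start)
  step 1: q0  (read p: q0→q0)   ← first repeat (q0 seen earlier)
  step 2: q1  (read q: q0→q1)
  step 3: q0  (read q: q1→q0)
  step 4: q1  (read q: q0→q1)
  step 5: q2  (read p: q1→q2)
  step 6: q4  (read p: q2→q4)

The earliest repeat is at step j = 1: M is in q0, which it already visited at step i = 0.
The DFA has 6 states, so the proof of the pumping lemma guarantees a repeated state among the first 6+1 visited; the segment between the two visits is the pumpable y.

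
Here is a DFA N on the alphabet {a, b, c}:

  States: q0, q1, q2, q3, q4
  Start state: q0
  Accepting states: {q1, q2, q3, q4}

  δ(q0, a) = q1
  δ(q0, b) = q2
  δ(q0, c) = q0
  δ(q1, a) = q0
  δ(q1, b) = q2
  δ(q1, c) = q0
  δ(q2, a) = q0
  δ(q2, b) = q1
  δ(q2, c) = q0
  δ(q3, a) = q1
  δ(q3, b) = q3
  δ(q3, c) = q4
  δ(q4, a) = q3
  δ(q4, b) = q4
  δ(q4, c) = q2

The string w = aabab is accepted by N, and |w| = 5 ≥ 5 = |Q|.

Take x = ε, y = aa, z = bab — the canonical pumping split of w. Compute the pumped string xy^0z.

bab

xy⁰z = xz = ε·bab = bab.
Reading y = aa takes N from q0 back to q0, so after x the machine is still in q0, and z then leads to the accepting state q2. Hence bab ∈ L(N).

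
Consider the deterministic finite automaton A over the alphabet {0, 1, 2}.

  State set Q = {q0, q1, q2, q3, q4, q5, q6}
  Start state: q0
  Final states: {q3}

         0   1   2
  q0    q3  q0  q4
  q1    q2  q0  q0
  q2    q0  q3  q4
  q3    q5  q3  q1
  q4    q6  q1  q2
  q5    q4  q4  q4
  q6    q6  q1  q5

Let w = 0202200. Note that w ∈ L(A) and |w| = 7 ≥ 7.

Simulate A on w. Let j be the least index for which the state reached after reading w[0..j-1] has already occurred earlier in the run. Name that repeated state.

q2

State sequence: q0 -0-> q3 -2-> q1 -0-> q2 -2-> q4 -2-> q2 -0-> q0 -0-> q3
First repeat at step 5: q2 was already visited.

The earliest repeat is at step j = 5: A is in q2, which it already visited at step i = 3.
Pumping length from the standard proof: p = 7 (the number of states). The repeated state found above gives |xy| = j ≤ 7 and |y| = j − i ≥ 1.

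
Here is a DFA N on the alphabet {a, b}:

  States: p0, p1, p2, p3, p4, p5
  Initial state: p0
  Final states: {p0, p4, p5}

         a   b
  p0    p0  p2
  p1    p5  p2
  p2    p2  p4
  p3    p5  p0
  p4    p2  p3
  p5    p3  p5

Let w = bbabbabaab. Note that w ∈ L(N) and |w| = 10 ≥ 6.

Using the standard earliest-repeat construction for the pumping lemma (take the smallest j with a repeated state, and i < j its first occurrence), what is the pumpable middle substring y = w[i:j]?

ba

Run of N on w = b b a b b a b a a b:
  step 0: p0  (start)
  step 1: p2  (read b: p0→p2)
  step 2: p4  (read b: p2→p4)
  step 3: p2  (read a: p4→p2)   ← first repeat (p2 seen earlier)
  step 4: p4  (read b: p2→p4)
  step 5: p3  (read b: p4→p3)
  step 6: p5  (read a: p3→p5)
  step 7: p5  (read b: p5→p5)
  step 8: p3  (read a: p5→p3)
  step 9: p5  (read a: p3→p5)
  step 10: p5  (read b: p5→p5)

So i = 1, j = 3, giving x = w[0:1] = b, y = w[1:3] = ba, z = w[3:10] = bbabaab.
Check: |xy| = 3 ≤ 6 and |y| = 2 ≥ 1. Reading y takes N from p2 back to p2, so every xyⁱz is accepted.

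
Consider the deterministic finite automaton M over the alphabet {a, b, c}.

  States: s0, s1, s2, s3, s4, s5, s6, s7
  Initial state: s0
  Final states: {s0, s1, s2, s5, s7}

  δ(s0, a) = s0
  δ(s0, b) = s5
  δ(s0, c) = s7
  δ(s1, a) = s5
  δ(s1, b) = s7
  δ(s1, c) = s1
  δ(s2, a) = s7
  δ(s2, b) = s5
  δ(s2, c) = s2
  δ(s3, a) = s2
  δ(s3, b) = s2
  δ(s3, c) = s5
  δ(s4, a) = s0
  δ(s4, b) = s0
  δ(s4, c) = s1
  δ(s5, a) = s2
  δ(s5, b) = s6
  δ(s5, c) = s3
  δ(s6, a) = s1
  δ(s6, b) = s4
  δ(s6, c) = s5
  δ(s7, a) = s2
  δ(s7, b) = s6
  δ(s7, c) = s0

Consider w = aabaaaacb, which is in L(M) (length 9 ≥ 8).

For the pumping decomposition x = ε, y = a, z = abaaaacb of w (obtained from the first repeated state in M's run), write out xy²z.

aaabaaaacb

xy^2z = ε·a·a·abaaaacb = aaabaaaacb.
Reading y = a takes M from s0 back to s0, so after x·y·y the machine is still in s0, and z then leads to the accepting state s5. Hence aaabaaaacb ∈ L(M).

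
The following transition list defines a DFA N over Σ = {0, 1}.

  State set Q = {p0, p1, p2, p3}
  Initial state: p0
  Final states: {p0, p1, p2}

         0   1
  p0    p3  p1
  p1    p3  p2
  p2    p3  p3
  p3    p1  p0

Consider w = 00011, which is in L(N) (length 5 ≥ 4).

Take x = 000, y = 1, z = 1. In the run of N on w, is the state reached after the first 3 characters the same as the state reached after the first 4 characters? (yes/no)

no

Run of N on the first 4 characters of w = 0 0 0 1:
  step 0: p0  (start)
  step 1: p3  (read 0: p0→p3)
  step 2: p1  (read 0: p3→p1)
  step 3: p3  (read 0: p1→p3)
  step 4: p0  (read 1: p3→p0)

After x (step 3): p3. After xy (step 4): p0.
They differ (p3 ≠ p0), so y is not a cycle from the state after x; this split is not the one the pumping-lemma construction produces, and pumping y need not keep the string in L(N).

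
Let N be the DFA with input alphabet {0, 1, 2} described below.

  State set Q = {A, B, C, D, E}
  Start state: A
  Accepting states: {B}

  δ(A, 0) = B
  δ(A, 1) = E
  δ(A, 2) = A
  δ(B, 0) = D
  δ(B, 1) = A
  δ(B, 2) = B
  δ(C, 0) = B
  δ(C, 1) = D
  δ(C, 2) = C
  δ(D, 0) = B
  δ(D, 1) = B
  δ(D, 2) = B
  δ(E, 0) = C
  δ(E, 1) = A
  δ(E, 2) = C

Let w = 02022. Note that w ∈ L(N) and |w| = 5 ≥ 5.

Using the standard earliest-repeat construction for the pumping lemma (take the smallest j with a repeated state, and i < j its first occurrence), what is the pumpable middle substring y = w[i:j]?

Run of N on w = 0 2 0 2 2:
  step 0: A  (start)
  step 1: B  (read 0: A→B)
  step 2: B  (read 2: B→B)   ← first repeat (B seen earlier)
  step 3: D  (read 0: B→D)
  step 4: B  (read 2: D→B)
  step 5: B  (read 2: B→B)

So i = 1, j = 2, giving x = w[0:1] = 0, y = w[1:2] = 2, z = w[2:5] = 022.
Check: |xy| = 2 ≤ 5 and |y| = 1 ≥ 1. Reading y takes N from B back to B, so every xyⁱz is accepted.
Since N has 5 states, any run of length ≥ 5 visits 5+1 states, so by pigeonhole some state repeats within the first 5 steps — that repeat gives the pumpable loop.

2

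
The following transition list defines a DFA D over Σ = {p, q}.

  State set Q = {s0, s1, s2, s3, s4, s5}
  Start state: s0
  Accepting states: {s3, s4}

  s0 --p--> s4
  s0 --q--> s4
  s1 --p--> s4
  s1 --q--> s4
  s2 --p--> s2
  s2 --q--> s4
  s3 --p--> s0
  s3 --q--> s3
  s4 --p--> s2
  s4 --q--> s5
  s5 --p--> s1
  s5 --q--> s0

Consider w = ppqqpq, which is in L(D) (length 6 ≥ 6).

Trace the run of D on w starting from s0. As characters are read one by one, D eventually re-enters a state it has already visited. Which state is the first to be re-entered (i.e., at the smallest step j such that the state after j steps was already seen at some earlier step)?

State sequence: s0 -p-> s4 -p-> s2 -q-> s4 -q-> s5 -p-> s1 -q-> s4
First repeat at step 3: s4 was already visited.

The earliest repeat is at step j = 3: D is in s4, which it already visited at step i = 1.

s4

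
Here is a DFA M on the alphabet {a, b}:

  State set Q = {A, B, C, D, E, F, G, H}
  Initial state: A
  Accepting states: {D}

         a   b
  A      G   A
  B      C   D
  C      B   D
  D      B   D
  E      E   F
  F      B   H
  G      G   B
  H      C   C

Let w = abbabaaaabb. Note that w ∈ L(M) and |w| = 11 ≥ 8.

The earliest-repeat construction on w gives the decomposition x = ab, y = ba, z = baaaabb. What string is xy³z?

xy^3z = ab·ba·ba·ba·baaaabb = abbabababaaaabb.
Reading y = ba takes M from B back to B, so after x·y·y·y the machine is still in B, and z then leads to the accepting state D. Hence abbabababaaaabb ∈ L(M).

abbabababaaaabb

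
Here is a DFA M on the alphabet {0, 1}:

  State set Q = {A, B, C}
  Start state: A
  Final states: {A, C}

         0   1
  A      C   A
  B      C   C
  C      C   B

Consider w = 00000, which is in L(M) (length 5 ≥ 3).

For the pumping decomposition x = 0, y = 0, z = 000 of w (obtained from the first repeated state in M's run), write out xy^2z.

000000

xy^2z = 0·0·0·000 = 000000.
Reading y = 0 takes M from C back to C, so after x·y·y the machine is still in C, and z then leads to the accepting state C. Hence 000000 ∈ L(M).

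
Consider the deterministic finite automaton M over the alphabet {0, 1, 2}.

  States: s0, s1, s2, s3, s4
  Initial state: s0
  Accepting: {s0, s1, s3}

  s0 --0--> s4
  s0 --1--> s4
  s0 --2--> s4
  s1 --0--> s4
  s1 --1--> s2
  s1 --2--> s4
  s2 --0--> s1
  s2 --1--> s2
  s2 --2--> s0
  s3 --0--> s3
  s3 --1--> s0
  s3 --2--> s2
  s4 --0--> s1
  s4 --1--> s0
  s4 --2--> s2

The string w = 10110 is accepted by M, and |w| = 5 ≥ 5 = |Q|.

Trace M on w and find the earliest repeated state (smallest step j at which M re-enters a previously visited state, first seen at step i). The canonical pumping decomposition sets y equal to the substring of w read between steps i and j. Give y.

1

State sequence: s0 -1-> s4 -0-> s1 -1-> s2 -1-> s2 -0-> s1
First repeat at step 4: s2 was already visited.

So i = 3, j = 4, giving x = w[0:3] = 101, y = w[3:4] = 1, z = w[4:5] = 0.
Check: |xy| = 4 ≤ 5 and |y| = 1 ≥ 1. Reading y takes M from s2 back to s2, so every xyⁱz is accepted.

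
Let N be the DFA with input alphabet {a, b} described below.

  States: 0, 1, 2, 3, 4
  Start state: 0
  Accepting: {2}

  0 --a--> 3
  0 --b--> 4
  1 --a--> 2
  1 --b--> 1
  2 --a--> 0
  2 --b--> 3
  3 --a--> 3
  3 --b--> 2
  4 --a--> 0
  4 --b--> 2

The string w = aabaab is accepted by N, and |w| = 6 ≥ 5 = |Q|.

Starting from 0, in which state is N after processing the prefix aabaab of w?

State sequence: 0 -a-> 3 -a-> 3 -b-> 2 -a-> 0 -a-> 3 -b-> 2

After reading 6 characters, N is in state 2.

2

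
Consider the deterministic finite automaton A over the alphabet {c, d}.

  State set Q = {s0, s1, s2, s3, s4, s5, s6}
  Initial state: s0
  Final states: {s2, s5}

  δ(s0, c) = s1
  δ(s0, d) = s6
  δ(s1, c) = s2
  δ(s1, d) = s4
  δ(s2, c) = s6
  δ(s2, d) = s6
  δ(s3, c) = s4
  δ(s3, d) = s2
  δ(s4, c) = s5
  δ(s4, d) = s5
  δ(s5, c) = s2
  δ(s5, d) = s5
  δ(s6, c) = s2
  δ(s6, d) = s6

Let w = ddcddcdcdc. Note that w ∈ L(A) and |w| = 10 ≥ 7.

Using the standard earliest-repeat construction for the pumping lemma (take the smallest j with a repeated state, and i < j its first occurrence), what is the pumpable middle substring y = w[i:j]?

Run of A on w = d d c d d c d c d c:
  step 0: s0  (start)
  step 1: s6  (read d: s0→s6)
  step 2: s6  (read d: s6→s6)   ← first repeat (s6 seen earlier)
  step 3: s2  (read c: s6→s2)
  step 4: s6  (read d: s2→s6)
  step 5: s6  (read d: s6→s6)
  step 6: s2  (read c: s6→s2)
  step 7: s6  (read d: s2→s6)
  step 8: s2  (read c: s6→s2)
  step 9: s6  (read d: s2→s6)
  step 10: s2  (read c: s6→s2)

So i = 1, j = 2, giving x = w[0:1] = d, y = w[1:2] = d, z = w[2:10] = cddcdcdc.
Check: |xy| = 2 ≤ 7 and |y| = 1 ≥ 1. Reading y takes A from s6 back to s6, so every xyⁱz is accepted.

d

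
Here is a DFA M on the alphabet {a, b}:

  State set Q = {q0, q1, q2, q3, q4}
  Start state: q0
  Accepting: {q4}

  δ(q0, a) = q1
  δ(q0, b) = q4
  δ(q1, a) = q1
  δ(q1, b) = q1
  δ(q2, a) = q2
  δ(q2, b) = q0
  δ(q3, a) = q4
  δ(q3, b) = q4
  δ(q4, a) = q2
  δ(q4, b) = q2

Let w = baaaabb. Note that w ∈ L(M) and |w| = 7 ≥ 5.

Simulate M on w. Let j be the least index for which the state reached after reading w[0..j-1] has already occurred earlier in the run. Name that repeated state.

Run of M on w = b a a a a b b:
  step 0: q0  (start)
  step 1: q4  (read b: q0→q4)
  step 2: q2  (read a: q4→q2)
  step 3: q2  (read a: q2→q2)   ← first repeat (q2 seen earlier)
  step 4: q2  (read a: q2→q2)
  step 5: q2  (read a: q2→q2)
  step 6: q0  (read b: q2→q0)
  step 7: q4  (read b: q0→q4)

The earliest repeat is at step j = 3: M is in q2, which it already visited at step i = 2.
With |Q| = 5, pigeonhole forces a state repeat no later than step 5; the substring read between the first and second visits to that state can be pumped.

q2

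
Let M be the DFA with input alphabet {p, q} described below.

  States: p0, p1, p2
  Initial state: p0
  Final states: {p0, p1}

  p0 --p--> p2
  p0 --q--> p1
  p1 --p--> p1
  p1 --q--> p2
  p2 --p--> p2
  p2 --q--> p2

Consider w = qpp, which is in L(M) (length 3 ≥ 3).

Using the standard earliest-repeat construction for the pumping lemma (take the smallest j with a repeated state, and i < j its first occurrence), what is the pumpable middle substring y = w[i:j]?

State sequence: p0 -q-> p1 -p-> p1 -p-> p1
First repeat at step 2: p1 was already visited.

So i = 1, j = 2, giving x = w[0:1] = q, y = w[1:2] = p, z = w[2:3] = p.
Check: |xy| = 2 ≤ 3 and |y| = 1 ≥ 1. Reading y takes M from p1 back to p1, so every xyⁱz is accepted.

p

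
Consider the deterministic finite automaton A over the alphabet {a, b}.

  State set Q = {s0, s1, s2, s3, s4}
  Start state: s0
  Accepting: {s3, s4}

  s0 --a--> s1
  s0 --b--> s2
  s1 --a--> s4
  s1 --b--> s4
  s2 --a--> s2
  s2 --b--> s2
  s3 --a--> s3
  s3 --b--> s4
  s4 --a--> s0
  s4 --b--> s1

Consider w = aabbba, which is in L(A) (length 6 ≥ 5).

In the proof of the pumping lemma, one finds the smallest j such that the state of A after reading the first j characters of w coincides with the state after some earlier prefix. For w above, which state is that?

s1

State sequence: s0 -a-> s1 -a-> s4 -b-> s1 -b-> s4 -b-> s1 -a-> s4
First repeat at step 3: s1 was already visited.

The earliest repeat is at step j = 3: A is in s1, which it already visited at step i = 1.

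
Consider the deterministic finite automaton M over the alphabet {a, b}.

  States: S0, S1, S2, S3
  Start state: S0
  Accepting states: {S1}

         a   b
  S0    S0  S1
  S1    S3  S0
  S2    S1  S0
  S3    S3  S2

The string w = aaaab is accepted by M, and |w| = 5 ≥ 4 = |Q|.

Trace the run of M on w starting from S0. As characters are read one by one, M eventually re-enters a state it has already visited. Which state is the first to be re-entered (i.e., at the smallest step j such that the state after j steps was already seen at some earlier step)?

S0

Run of M on w = a a a a b:
  step 0: S0  (start)
  step 1: S0  (read a: S0→S0)   ← first repeat (S0 seen earlier)
  step 2: S0  (read a: S0→S0)
  step 3: S0  (read a: S0→S0)
  step 4: S0  (read a: S0→S0)
  step 5: S1  (read b: S0→S1)

The earliest repeat is at step j = 1: M is in S0, which it already visited at step i = 0.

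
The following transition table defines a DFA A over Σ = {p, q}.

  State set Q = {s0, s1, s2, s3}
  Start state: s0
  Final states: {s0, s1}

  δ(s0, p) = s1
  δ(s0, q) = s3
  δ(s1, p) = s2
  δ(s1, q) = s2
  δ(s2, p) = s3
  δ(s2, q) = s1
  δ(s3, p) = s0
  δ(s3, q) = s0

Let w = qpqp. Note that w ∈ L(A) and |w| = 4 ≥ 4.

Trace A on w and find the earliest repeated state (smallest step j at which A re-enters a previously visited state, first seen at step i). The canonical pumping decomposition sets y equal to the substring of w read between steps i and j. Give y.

qp

Run of A on w = q p q p:
  step 0: s0  (start)
  step 1: s3  (read q: s0→s3)
  step 2: s0  (read p: s3→s0)   ← first repeat (s0 seen earlier)
  step 3: s3  (read q: s0→s3)
  step 4: s0  (read p: s3→s0)

So i = 0, j = 2, giving x = w[0:0] = ε, y = w[0:2] = qp, z = w[2:4] = qp.
Check: |xy| = 2 ≤ 4 and |y| = 2 ≥ 1. Reading y takes A from s0 back to s0, so every xyⁱz is accepted.
The DFA has 4 states, so the proof of the pumping lemma guarantees a repeated state among the first 4+1 visited; the segment between the two visits is the pumpable y.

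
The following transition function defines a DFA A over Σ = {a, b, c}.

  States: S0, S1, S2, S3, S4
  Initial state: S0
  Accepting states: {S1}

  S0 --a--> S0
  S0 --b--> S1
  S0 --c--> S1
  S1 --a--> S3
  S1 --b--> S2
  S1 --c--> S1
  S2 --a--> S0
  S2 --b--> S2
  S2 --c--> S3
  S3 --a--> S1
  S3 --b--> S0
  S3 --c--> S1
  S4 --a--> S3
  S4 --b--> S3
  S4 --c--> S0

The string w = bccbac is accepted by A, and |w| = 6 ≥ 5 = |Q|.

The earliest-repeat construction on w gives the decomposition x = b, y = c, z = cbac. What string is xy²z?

xy^2z = b·c·c·cbac = bcccbac.
Reading y = c takes A from S1 back to S1, so after x·y·y the machine is still in S1, and z then leads to the accepting state S1. Hence bcccbac ∈ L(A).

bcccbac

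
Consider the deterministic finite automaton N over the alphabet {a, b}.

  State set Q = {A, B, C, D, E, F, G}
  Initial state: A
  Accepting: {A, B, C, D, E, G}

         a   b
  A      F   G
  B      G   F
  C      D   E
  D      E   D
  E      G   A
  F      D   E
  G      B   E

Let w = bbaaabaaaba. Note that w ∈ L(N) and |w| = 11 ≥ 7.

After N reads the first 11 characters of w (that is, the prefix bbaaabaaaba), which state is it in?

Run of N on the first 11 characters of w = b b a a a b a a a b a:
  step 0: A  (start)
  step 1: G  (read b: A→G)
  step 2: E  (read b: G→E)
  step 3: G  (read a: E→G)
  step 4: B  (read a: G→B)
  step 5: G  (read a: B→G)
  step 6: E  (read b: G→E)
  step 7: G  (read a: E→G)
  step 8: B  (read a: G→B)
  step 9: G  (read a: B→G)
  step 10: E  (read b: G→E)
  step 11: G  (read a: E→G)

After reading 11 characters, N is in state G.

G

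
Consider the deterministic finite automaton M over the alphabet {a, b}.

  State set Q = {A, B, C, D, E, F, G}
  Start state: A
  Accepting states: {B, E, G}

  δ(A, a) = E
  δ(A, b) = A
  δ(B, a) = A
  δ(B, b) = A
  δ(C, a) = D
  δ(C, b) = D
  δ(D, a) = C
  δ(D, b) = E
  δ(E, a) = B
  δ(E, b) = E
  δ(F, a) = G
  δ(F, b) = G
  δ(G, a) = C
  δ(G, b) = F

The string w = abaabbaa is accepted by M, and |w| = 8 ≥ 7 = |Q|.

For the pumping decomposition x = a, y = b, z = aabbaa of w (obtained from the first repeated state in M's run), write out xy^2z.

abbaabbaa

xy^2z = a·b·b·aabbaa = abbaabbaa.
Reading y = b takes M from E back to E, so after x·y·y the machine is still in E, and z then leads to the accepting state B. Hence abbaabbaa ∈ L(M).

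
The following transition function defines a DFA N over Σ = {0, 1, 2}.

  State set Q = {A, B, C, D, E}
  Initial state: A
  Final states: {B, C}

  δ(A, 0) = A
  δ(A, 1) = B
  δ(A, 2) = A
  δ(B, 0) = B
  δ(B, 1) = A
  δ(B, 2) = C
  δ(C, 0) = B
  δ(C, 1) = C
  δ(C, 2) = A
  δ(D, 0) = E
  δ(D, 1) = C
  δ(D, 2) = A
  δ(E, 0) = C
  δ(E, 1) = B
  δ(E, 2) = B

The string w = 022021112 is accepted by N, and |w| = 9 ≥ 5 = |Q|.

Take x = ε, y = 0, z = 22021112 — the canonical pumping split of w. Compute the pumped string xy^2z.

0022021112

xy^2z = ε·0·0·22021112 = 0022021112.
Reading y = 0 takes N from A back to A, so after x·y·y the machine is still in A, and z then leads to the accepting state C. Hence 0022021112 ∈ L(N).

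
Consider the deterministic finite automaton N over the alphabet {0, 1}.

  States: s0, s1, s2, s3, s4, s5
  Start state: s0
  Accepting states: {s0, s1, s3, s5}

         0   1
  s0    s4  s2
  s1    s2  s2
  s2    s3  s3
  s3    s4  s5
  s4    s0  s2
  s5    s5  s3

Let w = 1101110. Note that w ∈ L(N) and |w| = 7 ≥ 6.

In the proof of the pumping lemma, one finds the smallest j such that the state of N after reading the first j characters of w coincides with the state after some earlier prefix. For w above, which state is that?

Run of N on w = 1 1 0 1 1 1 0:
  step 0: s0  (start)
  step 1: s2  (read 1: s0→s2)
  step 2: s3  (read 1: s2→s3)
  step 3: s4  (read 0: s3→s4)
  step 4: s2  (read 1: s4→s2)   ← first repeat (s2 seen earlier)
  step 5: s3  (read 1: s2→s3)
  step 6: s5  (read 1: s3→s5)
  step 7: s5  (read 0: s5→s5)

The earliest repeat is at step j = 4: N is in s2, which it already visited at step i = 1.
Pumping length from the standard proof: p = 6 (the number of states). The repeated state found above gives |xy| = j ≤ 6 and |y| = j − i ≥ 1.

s2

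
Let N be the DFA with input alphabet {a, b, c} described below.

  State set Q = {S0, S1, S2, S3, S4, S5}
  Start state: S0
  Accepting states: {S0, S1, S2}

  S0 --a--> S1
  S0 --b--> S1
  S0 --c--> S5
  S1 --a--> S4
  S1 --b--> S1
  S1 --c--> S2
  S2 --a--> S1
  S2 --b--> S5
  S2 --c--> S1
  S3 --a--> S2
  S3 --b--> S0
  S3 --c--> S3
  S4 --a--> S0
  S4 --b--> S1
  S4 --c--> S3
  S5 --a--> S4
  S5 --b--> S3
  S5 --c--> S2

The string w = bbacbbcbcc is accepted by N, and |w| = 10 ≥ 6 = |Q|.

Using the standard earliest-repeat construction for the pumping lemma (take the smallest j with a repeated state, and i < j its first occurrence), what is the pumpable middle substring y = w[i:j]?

b

State sequence: S0 -b-> S1 -b-> S1 -a-> S4 -c-> S3 -b-> S0 -b-> S1 -c-> S2 -b-> S5 -c-> S2 -c-> S1
First repeat at step 2: S1 was already visited.

So i = 1, j = 2, giving x = w[0:1] = b, y = w[1:2] = b, z = w[2:10] = acbbcbcc.
Check: |xy| = 2 ≤ 6 and |y| = 1 ≥ 1. Reading y takes N from S1 back to S1, so every xyⁱz is accepted.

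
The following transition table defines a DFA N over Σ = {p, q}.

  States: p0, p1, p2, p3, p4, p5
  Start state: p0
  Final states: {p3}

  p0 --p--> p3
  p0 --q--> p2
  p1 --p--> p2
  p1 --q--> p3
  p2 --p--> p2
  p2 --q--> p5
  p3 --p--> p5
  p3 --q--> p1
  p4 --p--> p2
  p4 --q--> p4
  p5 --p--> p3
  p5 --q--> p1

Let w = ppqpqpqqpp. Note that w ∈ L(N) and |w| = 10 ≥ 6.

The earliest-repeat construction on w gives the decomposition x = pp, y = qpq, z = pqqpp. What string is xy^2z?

xy^2z = pp·qpq·qpq·pqqpp = ppqpqqpqpqqpp.
Reading y = qpq takes N from p5 back to p5, so after x·y·y the machine is still in p5, and z then leads to the accepting state p3. Hence ppqpqqpqpqqpp ∈ L(N).

ppqpqqpqpqqpp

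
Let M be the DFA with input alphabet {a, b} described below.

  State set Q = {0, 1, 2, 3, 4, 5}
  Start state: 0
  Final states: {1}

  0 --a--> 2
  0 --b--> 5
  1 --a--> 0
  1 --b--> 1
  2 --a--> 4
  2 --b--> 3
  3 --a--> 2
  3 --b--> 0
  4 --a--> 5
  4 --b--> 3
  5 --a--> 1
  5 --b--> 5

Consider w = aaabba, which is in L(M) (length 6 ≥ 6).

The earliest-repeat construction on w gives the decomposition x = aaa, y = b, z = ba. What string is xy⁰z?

xy⁰z = xz = aaa·ba = aaaba.
Reading y = b takes M from 5 back to 5, so after x the machine is still in 5, and z then leads to the accepting state 1. Hence aaaba ∈ L(M).

aaaba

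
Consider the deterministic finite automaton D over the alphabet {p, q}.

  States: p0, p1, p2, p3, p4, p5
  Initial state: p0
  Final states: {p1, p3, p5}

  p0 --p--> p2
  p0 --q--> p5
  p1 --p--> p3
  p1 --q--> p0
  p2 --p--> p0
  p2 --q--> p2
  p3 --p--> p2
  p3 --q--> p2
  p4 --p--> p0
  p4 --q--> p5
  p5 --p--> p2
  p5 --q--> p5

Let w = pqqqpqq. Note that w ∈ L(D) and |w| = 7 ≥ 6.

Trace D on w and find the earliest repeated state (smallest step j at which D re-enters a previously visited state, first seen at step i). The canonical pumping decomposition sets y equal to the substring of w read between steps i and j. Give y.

q

State sequence: p0 -p-> p2 -q-> p2 -q-> p2 -q-> p2 -p-> p0 -q-> p5 -q-> p5
First repeat at step 2: p2 was already visited.

So i = 1, j = 2, giving x = w[0:1] = p, y = w[1:2] = q, z = w[2:7] = qqpqq.
Check: |xy| = 2 ≤ 6 and |y| = 1 ≥ 1. Reading y takes D from p2 back to p2, so every xyⁱz is accepted.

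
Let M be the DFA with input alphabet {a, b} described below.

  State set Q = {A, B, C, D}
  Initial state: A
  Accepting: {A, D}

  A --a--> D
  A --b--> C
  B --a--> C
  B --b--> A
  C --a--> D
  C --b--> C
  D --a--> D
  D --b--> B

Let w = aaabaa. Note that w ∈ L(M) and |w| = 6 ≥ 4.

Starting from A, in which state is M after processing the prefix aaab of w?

State sequence: A -a-> D -a-> D -a-> D -b-> B

After reading 4 characters, M is in state B.

B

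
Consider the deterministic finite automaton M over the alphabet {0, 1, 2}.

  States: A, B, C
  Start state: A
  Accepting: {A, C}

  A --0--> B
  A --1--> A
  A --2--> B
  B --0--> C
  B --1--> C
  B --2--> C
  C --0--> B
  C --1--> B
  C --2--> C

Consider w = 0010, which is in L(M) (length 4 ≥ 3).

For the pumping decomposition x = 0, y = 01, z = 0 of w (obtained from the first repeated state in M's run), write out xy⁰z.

00

xy⁰z = xz = 0·0 = 00.
Reading y = 01 takes M from B back to B, so after x the machine is still in B, and z then leads to the accepting state C. Hence 00 ∈ L(M).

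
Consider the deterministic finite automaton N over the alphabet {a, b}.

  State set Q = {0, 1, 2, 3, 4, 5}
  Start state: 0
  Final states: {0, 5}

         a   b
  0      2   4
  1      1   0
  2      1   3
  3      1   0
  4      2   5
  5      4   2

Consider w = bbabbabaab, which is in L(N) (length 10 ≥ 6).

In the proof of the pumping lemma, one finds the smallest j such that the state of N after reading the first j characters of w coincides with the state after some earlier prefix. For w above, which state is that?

State sequence: 0 -b-> 4 -b-> 5 -a-> 4 -b-> 5 -b-> 2 -a-> 1 -b-> 0 -a-> 2 -a-> 1 -b-> 0
First repeat at step 3: 4 was already visited.

The earliest repeat is at step j = 3: N is in 4, which it already visited at step i = 1.

4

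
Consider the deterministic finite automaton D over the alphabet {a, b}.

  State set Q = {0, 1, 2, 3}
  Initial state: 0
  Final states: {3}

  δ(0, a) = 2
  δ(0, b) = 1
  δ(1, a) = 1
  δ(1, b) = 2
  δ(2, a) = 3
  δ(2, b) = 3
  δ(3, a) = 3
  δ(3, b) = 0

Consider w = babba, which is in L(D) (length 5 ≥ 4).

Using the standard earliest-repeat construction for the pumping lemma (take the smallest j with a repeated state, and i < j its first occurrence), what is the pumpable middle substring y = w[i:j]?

State sequence: 0 -b-> 1 -a-> 1 -b-> 2 -b-> 3 -a-> 3
First repeat at step 2: 1 was already visited.

So i = 1, j = 2, giving x = w[0:1] = b, y = w[1:2] = a, z = w[2:5] = bba.
Check: |xy| = 2 ≤ 4 and |y| = 1 ≥ 1. Reading y takes D from 1 back to 1, so every xyⁱz is accepted.
With |Q| = 4, pigeonhole forces a state repeat no later than step 4; the substring read between the first and second visits to that state can be pumped.

a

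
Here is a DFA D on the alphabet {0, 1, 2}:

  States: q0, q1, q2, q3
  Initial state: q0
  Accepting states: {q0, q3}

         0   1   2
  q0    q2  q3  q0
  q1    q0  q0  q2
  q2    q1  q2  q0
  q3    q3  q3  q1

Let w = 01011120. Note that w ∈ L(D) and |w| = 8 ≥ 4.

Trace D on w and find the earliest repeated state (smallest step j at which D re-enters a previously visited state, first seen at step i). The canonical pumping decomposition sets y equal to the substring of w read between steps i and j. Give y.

State sequence: q0 -0-> q2 -1-> q2 -0-> q1 -1-> q0 -1-> q3 -1-> q3 -2-> q1 -0-> q0
First repeat at step 2: q2 was already visited.

So i = 1, j = 2, giving x = w[0:1] = 0, y = w[1:2] = 1, z = w[2:8] = 011120.
Check: |xy| = 2 ≤ 4 and |y| = 1 ≥ 1. Reading y takes D from q2 back to q2, so every xyⁱz is accepted.
Pumping length from the standard proof: p = 4 (the number of states). The repeated state found above gives |xy| = j ≤ 4 and |y| = j − i ≥ 1.

1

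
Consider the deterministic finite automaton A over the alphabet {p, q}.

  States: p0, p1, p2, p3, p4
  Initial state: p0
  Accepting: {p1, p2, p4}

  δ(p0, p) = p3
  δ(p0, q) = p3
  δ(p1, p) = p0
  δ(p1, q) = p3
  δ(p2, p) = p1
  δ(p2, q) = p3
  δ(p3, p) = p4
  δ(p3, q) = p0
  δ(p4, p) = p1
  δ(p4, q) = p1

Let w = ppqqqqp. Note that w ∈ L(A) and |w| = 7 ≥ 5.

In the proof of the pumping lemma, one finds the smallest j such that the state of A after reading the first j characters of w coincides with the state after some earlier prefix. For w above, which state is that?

State sequence: p0 -p-> p3 -p-> p4 -q-> p1 -q-> p3 -q-> p0 -q-> p3 -p-> p4
First repeat at step 4: p3 was already visited.

The earliest repeat is at step j = 4: A is in p3, which it already visited at step i = 1.

p3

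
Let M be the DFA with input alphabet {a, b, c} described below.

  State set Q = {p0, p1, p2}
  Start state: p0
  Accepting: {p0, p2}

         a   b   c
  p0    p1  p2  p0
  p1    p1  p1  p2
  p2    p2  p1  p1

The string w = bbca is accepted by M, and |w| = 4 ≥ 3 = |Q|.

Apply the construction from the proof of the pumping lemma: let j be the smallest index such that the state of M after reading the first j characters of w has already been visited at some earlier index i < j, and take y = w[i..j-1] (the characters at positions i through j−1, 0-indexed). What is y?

bc

Run of M on w = b b c a:
  step 0: p0  (start)
  step 1: p2  (read b: p0→p2)
  step 2: p1  (read b: p2→p1)
  step 3: p2  (read c: p1→p2)   ← first repeat (p2 seen earlier)
  step 4: p2  (read a: p2→p2)

So i = 1, j = 3, giving x = w[0:1] = b, y = w[1:3] = bc, z = w[3:4] = a.
Check: |xy| = 3 ≤ 3 and |y| = 2 ≥ 1. Reading y takes M from p2 back to p2, so every xyⁱz is accepted.
Since M has 3 states, any run of length ≥ 3 visits 3+1 states, so by pigeonhole some state repeats within the first 3 steps — that repeat gives the pumpable loop.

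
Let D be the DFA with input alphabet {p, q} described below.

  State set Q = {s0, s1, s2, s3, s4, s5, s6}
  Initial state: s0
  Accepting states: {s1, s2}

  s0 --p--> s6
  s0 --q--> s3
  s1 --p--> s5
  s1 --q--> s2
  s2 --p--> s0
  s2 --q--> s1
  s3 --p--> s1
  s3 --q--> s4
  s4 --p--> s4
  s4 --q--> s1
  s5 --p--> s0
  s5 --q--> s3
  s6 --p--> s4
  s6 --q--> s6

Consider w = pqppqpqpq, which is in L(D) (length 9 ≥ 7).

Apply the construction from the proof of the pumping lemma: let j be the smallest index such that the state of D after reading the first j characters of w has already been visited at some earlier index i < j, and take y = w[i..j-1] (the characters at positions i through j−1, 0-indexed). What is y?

State sequence: s0 -p-> s6 -q-> s6 -p-> s4 -p-> s4 -q-> s1 -p-> s5 -q-> s3 -p-> s1 -q-> s2
First repeat at step 2: s6 was already visited.

So i = 1, j = 2, giving x = w[0:1] = p, y = w[1:2] = q, z = w[2:9] = ppqpqpq.
Check: |xy| = 2 ≤ 7 and |y| = 1 ≥ 1. Reading y takes D from s6 back to s6, so every xyⁱz is accepted.

q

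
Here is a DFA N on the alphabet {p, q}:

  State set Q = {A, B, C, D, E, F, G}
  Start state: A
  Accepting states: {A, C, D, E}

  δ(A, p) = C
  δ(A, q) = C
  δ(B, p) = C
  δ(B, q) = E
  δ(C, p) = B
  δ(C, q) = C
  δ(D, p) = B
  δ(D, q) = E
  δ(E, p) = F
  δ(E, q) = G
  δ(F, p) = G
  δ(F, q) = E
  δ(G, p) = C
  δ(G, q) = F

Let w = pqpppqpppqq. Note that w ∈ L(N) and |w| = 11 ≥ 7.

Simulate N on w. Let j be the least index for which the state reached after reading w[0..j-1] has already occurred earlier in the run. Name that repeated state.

Run of N on w = p q p p p q p p p q q:
  step 0: A  (start)
  step 1: C  (read p: A→C)
  step 2: C  (read q: C→C)   ← first repeat (C seen earlier)
  step 3: B  (read p: C→B)
  step 4: C  (read p: B→C)
  step 5: B  (read p: C→B)
  step 6: E  (read q: B→E)
  step 7: F  (read p: E→F)
  step 8: G  (read p: F→G)
  step 9: C  (read p: G→C)
  step 10: C  (read q: C→C)
  step 11: C  (read q: C→C)

The earliest repeat is at step j = 2: N is in C, which it already visited at step i = 1.

C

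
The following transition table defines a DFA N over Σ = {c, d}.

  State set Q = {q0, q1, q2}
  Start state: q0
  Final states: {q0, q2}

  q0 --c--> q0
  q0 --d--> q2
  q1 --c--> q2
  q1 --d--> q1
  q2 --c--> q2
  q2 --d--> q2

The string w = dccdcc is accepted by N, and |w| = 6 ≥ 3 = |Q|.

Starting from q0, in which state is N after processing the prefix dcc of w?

State sequence: q0 -d-> q2 -c-> q2 -c-> q2

After reading 3 characters, N is in state q2.
(This kind of state-tracing is the core of the pumping-lemma construction: with 3 states, pigeonhole forces a repeat within the first 3 steps.)

q2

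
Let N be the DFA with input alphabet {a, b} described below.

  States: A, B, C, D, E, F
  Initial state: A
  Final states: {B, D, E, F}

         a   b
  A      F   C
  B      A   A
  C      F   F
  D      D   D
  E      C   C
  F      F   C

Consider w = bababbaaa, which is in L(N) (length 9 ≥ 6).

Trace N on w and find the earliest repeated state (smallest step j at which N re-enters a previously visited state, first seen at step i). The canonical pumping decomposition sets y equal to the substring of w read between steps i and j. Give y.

Run of N on w = b a b a b b a a a:
  step 0: A  (start)
  step 1: C  (read b: A→C)
  step 2: F  (read a: C→F)
  step 3: C  (read b: F→C)   ← first repeat (C seen earlier)
  step 4: F  (read a: C→F)
  step 5: C  (read b: F→C)
  step 6: F  (read b: C→F)
  step 7: F  (read a: F→F)
  step 8: F  (read a: F→F)
  step 9: F  (read a: F→F)

So i = 1, j = 3, giving x = w[0:1] = b, y = w[1:3] = ab, z = w[3:9] = abbaaa.
Check: |xy| = 3 ≤ 6 and |y| = 2 ≥ 1. Reading y takes N from C back to C, so every xyⁱz is accepted.

ab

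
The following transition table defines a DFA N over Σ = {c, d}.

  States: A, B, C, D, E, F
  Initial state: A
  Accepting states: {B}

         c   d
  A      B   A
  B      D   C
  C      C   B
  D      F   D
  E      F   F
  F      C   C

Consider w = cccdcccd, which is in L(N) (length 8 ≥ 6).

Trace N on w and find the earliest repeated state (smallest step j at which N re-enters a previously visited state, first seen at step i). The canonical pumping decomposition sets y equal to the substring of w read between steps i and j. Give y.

c

State sequence: A -c-> B -c-> D -c-> F -d-> C -c-> C -c-> C -c-> C -d-> B
First repeat at step 5: C was already visited.

So i = 4, j = 5, giving x = w[0:4] = cccd, y = w[4:5] = c, z = w[5:8] = ccd.
Check: |xy| = 5 ≤ 6 and |y| = 1 ≥ 1. Reading y takes N from C back to C, so every xyⁱz is accepted.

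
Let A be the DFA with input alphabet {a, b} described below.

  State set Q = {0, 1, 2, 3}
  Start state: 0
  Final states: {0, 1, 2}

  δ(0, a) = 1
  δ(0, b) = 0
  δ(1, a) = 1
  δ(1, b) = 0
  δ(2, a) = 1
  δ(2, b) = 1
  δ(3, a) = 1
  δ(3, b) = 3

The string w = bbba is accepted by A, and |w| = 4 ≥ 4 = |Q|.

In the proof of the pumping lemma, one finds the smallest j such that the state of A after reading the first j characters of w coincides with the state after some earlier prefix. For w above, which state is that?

Run of A on w = b b b a:
  step 0: 0  (start)
  step 1: 0  (read b: 0→0)   ← first repeat (0 seen earlier)
  step 2: 0  (read b: 0→0)
  step 3: 0  (read b: 0→0)
  step 4: 1  (read a: 0→1)

The earliest repeat is at step j = 1: A is in 0, which it already visited at step i = 0.

0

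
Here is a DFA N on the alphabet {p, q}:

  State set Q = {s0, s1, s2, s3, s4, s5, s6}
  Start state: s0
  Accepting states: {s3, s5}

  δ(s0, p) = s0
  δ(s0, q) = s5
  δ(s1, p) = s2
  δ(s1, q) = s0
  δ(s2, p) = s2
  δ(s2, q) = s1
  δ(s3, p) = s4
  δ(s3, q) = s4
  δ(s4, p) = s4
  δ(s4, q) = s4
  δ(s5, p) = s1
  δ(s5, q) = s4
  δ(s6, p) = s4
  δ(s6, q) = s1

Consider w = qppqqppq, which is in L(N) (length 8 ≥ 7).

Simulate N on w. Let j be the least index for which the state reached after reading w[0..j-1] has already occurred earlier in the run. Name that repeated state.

s1

State sequence: s0 -q-> s5 -p-> s1 -p-> s2 -q-> s1 -q-> s0 -p-> s0 -p-> s0 -q-> s5
First repeat at step 4: s1 was already visited.

The earliest repeat is at step j = 4: N is in s1, which it already visited at step i = 2.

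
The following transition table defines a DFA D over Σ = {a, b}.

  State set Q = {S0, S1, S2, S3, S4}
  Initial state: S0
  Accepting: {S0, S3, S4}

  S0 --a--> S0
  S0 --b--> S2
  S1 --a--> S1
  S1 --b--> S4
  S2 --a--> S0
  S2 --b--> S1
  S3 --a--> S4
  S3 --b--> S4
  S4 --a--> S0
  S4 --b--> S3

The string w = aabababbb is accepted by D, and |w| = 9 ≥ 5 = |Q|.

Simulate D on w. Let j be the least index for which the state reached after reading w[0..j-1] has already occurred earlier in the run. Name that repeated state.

Run of D on w = a a b a b a b b b:
  step 0: S0  (start)
  step 1: S0  (read a: S0→S0)   ← first repeat (S0 seen earlier)
  step 2: S0  (read a: S0→S0)
  step 3: S2  (read b: S0→S2)
  step 4: S0  (read a: S2→S0)
  step 5: S2  (read b: S0→S2)
  step 6: S0  (read a: S2→S0)
  step 7: S2  (read b: S0→S2)
  step 8: S1  (read b: S2→S1)
  step 9: S4  (read b: S1→S4)

The earliest repeat is at step j = 1: D is in S0, which it already visited at step i = 0.

S0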